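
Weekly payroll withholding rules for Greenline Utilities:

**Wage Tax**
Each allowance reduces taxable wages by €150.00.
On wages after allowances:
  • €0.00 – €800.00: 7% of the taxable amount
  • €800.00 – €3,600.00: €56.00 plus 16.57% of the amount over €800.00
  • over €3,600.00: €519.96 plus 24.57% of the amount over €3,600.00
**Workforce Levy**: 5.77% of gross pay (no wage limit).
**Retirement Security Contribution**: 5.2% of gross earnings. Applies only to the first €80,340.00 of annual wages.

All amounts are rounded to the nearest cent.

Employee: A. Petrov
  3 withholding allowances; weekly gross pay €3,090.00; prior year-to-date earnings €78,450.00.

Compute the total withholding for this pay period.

€637.46

Wage Tax: taxable = €3,090.00 − 3×€150.00 = €2,640.00
  €56.00 + 16.57% × (€2,640.00 − €800.00) = €56.00 + 16.57% × €1,840.00 = €360.89
Workforce Levy: 5.77% × €3,090.00 = €178.29
Retirement Security Contribution: cap €80,340.00 − YTD €78,450.00 = €1,890.00 subject; 5.2% × €1,890.00 = €98.28
Total: €360.89 + €178.29 + €98.28 = €637.46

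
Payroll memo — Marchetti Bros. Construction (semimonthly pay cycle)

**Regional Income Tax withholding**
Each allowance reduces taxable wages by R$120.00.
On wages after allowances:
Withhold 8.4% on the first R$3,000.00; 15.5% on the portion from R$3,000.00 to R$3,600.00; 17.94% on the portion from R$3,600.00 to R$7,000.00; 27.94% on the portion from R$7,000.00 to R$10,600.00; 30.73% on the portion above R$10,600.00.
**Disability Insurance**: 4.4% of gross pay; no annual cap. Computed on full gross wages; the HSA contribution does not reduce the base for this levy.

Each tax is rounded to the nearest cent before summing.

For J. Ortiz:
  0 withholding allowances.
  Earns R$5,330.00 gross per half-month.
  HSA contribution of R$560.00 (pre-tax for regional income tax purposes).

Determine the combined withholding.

Regional Income Tax: taxable = R$5,330.00 − R$560.00 = R$4,770.00
  R$345.00 + 17.94% × (R$4,770.00 − R$3,600.00) = R$345.00 + 17.94% × R$1,170.00 = R$554.90
Disability Insurance: 4.4% × R$5,330.00 = R$234.52
Total: R$554.90 + R$234.52 = R$789.42

R$789.42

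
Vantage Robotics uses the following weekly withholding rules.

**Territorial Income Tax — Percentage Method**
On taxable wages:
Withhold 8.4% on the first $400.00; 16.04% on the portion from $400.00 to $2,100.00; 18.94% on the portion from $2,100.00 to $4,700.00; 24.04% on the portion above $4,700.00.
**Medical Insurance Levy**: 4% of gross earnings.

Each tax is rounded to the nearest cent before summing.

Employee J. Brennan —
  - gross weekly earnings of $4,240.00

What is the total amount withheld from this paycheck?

Territorial Income Tax: taxable = $4,240.00
  $306.28 + 18.94% × ($4,240.00 − $2,100.00) = $306.28 + 18.94% × $2,140.00 = $711.60
Medical Insurance Levy: 4% × $4,240.00 = $169.60
Total: $711.60 + $169.60 = $881.20

$881.20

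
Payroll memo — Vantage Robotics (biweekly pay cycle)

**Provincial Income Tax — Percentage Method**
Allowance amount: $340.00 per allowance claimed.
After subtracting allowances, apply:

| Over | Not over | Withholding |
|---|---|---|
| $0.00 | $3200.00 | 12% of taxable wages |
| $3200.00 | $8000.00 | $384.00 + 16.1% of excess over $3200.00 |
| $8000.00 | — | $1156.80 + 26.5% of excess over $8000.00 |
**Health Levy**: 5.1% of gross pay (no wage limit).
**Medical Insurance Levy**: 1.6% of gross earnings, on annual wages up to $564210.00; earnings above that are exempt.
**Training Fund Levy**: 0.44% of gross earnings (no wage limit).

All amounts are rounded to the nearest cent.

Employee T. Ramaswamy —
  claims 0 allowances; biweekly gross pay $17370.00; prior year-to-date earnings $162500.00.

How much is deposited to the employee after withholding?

Provincial Income Tax: taxable = $17370.00
  $1156.80 + 26.5% × ($17370.00 − $8000.00) = $1156.80 + 26.5% × $9370.00 = $3639.85
Health Levy: 5.1% × $17370.00 = $885.87
Medical Insurance Levy: 1.6% × $17370.00 = $277.92
Training Fund Levy: 0.44% × $17370.00 = $76.43
Total withheld: $3639.85 + $885.87 + $277.92 + $76.43 = $4880.07
Net pay: $17370.00 − $4880.07 = $12489.93

$12489.93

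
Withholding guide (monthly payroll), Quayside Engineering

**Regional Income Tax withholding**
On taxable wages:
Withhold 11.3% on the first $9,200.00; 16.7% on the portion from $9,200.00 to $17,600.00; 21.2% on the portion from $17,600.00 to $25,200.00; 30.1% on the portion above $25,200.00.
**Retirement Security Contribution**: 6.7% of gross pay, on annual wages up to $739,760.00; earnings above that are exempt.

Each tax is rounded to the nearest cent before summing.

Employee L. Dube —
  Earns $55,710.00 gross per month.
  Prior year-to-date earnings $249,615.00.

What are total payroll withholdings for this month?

Regional Income Tax: taxable = $55,710.00
  $4,053.60 + 30.1% × ($55,710.00 − $25,200.00) = $4,053.60 + 30.1% × $30,510.00 = $13,237.11
Retirement Security Contribution: 6.7% × $55,710.00 = $3,732.57
Total: $13,237.11 + $3,732.57 = $16,969.68

$16,969.68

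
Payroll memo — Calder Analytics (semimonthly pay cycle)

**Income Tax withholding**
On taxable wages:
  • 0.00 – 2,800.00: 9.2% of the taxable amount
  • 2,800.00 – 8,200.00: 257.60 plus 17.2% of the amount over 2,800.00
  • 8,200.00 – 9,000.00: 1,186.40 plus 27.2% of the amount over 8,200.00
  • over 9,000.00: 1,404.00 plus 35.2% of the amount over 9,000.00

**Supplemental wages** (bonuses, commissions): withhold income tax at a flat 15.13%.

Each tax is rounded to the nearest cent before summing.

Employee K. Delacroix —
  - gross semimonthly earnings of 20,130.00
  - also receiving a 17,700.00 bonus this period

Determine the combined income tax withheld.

Income Tax: taxable = 20,130.00
  1,404.00 + 35.2% × (20,130.00 − 9,000.00) = 1,404.00 + 35.2% × 11,130.00 = 5,321.76
Supplemental (15.13% flat on bonus): 15.13% × 17,700.00 = 2,678.01
Total income tax: 5,321.76 + 2,678.01 = 7,999.77

7,999.77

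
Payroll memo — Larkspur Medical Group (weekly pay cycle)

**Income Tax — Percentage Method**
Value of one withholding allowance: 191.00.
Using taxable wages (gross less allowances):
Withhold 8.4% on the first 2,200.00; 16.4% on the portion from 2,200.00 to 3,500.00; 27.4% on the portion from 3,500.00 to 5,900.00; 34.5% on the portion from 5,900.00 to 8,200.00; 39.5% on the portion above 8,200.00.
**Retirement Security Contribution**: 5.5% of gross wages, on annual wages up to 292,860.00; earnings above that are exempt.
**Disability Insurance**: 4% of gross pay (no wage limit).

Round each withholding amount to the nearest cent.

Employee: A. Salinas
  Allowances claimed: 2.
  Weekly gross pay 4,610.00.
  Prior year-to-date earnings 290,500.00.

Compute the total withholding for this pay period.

911.67

Income Tax: taxable = 4,610.00 − 2×191.00 = 4,228.00
  398.00 + 27.4% × (4,228.00 − 3,500.00) = 398.00 + 27.4% × 728.00 = 597.47
Retirement Security Contribution: cap 292,860.00 − YTD 290,500.00 = 2,360.00 subject; 5.5% × 2,360.00 = 129.80
Disability Insurance: 4% × 4,610.00 = 184.40
Total: 597.47 + 129.80 + 184.40 = 911.67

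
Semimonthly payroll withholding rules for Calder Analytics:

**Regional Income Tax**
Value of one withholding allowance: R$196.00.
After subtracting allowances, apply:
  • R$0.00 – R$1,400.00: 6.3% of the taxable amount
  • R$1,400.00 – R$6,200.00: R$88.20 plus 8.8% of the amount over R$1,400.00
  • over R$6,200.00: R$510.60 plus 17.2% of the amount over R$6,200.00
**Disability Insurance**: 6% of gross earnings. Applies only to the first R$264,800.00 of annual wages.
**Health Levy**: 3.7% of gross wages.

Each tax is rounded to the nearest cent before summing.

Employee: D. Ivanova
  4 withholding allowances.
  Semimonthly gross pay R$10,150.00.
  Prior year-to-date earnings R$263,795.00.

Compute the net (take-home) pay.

Regional Income Tax: taxable = R$10,150.00 − 4×R$196.00 = R$9,366.00
  R$510.60 + 17.2% × (R$9,366.00 − R$6,200.00) = R$510.60 + 17.2% × R$3,166.00 = R$1,055.15
Disability Insurance: cap R$264,800.00 − YTD R$263,795.00 = R$1,005.00 subject; 6% × R$1,005.00 = R$60.30
Health Levy: 3.7% × R$10,150.00 = R$375.55
Total withheld: R$1,055.15 + R$60.30 + R$375.55 = R$1,491.00
Net pay: R$10,150.00 − R$1,491.00 = R$8,659.00

R$8,659.00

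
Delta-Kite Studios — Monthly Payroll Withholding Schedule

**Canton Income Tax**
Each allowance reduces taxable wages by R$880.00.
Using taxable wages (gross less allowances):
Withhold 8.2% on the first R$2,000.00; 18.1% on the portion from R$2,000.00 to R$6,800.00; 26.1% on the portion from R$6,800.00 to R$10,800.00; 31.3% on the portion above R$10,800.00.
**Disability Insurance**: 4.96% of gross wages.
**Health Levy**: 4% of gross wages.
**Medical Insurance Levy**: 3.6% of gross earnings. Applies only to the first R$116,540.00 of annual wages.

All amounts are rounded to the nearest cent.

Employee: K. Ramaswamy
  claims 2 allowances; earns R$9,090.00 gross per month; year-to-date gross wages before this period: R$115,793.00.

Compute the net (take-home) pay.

R$7,077.52

Canton Income Tax: taxable = R$9,090.00 − 2×R$880.00 = R$7,330.00
  R$1,032.80 + 26.1% × (R$7,330.00 − R$6,800.00) = R$1,032.80 + 26.1% × R$530.00 = R$1,171.13
Disability Insurance: 4.96% × R$9,090.00 = R$450.86
Health Levy: 4% × R$9,090.00 = R$363.60
Medical Insurance Levy: cap R$116,540.00 − YTD R$115,793.00 = R$747.00 subject; 3.6% × R$747.00 = R$26.89
Total withheld: R$1,171.13 + R$450.86 + R$363.60 + R$26.89 = R$2,012.48
Net pay: R$9,090.00 − R$2,012.48 = R$7,077.52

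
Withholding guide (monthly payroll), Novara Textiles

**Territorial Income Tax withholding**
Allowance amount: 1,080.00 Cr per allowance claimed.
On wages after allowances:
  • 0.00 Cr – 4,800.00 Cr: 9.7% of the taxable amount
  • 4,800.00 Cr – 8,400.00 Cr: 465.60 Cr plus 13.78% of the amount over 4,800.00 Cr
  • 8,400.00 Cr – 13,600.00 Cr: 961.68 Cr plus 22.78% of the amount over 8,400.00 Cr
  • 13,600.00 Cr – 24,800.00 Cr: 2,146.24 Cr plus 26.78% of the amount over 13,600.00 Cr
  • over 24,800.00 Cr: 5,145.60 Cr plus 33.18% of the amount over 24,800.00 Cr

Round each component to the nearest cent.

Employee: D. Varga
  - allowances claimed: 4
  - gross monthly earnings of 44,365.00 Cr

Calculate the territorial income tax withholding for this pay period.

Territorial Income Tax: taxable = 44,365.00 Cr − 4×1,080.00 Cr = 40,045.00 Cr
  5,145.60 Cr + 33.18% × (40,045.00 Cr − 24,800.00 Cr) = 5,145.60 Cr + 33.18% × 15,245.00 Cr = 10,203.89 Cr

10,203.89 Cr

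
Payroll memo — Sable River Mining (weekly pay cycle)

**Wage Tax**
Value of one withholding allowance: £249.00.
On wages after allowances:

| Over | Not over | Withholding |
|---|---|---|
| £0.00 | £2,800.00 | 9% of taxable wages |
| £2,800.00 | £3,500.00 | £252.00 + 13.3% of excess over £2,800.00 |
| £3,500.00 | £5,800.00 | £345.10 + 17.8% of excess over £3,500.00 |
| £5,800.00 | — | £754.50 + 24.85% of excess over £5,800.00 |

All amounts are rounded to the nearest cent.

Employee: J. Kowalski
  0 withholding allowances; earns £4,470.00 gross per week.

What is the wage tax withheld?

Wage Tax: taxable = £4,470.00
  £345.10 + 17.8% × (£4,470.00 − £3,500.00) = £345.10 + 17.8% × £970.00 = £517.76

£517.76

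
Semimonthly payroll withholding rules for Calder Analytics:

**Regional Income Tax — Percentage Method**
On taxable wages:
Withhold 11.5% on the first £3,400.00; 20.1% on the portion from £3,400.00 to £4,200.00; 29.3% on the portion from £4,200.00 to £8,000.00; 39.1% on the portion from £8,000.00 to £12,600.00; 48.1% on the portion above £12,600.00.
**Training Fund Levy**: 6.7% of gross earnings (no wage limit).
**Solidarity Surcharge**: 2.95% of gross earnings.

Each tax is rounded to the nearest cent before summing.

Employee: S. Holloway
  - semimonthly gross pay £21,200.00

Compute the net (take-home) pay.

Regional Income Tax: taxable = £21,200.00
  £3,463.80 + 48.1% × (£21,200.00 − £12,600.00) = £3,463.80 + 48.1% × £8,600.00 = £7,600.40
Training Fund Levy: 6.7% × £21,200.00 = £1,420.40
Solidarity Surcharge: 2.95% × £21,200.00 = £625.40
Total withheld: £7,600.40 + £1,420.40 + £625.40 = £9,646.20
Net pay: £21,200.00 − £9,646.20 = £11,553.80

£11,553.80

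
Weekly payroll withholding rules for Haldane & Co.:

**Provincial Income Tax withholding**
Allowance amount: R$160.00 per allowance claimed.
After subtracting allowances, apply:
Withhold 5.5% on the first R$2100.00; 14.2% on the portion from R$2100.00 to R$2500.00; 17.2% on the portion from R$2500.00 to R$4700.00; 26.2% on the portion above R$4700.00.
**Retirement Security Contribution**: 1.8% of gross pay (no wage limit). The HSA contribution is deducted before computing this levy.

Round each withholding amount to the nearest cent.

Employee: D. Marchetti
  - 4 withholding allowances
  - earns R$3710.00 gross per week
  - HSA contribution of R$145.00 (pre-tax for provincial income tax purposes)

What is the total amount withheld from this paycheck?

Provincial Income Tax: taxable = R$3710.00 − R$145.00 − 4×R$160.00 = R$2925.00
  R$172.30 + 17.2% × (R$2925.00 − R$2500.00) = R$172.30 + 17.2% × R$425.00 = R$245.40
Retirement Security Contribution: 1.8% × R$3565.00 = R$64.17
Total: R$245.40 + R$64.17 = R$309.57

R$309.57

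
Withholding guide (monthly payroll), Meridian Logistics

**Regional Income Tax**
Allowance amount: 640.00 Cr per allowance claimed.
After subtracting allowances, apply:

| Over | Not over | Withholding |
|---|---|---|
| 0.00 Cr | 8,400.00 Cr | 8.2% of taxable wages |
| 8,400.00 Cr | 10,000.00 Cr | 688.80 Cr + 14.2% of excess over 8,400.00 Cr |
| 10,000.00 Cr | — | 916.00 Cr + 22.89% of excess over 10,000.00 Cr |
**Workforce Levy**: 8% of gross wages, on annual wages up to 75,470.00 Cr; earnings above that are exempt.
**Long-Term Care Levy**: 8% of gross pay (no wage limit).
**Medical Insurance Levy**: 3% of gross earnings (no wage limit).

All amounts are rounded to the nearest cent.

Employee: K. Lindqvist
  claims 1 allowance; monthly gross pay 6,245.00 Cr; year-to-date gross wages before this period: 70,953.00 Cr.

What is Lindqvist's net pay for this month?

4,737.08 Cr

Regional Income Tax: taxable = 6,245.00 Cr − 1×640.00 Cr = 5,605.00 Cr
  8.2% × 5,605.00 Cr = 459.61 Cr
Workforce Levy: cap 75,470.00 Cr − YTD 70,953.00 Cr = 4,517.00 Cr subject; 8% × 4,517.00 Cr = 361.36 Cr
Long-Term Care Levy: 8% × 6,245.00 Cr = 499.60 Cr
Medical Insurance Levy: 3% × 6,245.00 Cr = 187.35 Cr
Total withheld: 459.61 Cr + 361.36 Cr + 499.60 Cr + 187.35 Cr = 1,507.92 Cr
Net pay: 6,245.00 Cr − 1,507.92 Cr = 4,737.08 Cr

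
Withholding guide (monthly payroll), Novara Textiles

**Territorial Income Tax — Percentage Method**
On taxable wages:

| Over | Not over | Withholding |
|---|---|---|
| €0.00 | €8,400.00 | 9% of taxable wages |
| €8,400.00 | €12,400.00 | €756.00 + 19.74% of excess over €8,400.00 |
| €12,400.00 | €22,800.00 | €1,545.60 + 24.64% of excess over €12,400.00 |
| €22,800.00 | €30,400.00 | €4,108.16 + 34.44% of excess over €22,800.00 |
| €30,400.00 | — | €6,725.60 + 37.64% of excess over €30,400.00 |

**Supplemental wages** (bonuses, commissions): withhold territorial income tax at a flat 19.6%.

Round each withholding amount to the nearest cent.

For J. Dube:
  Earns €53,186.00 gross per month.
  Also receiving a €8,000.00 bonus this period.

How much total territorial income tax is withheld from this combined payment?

Territorial Income Tax: taxable = €53,186.00
  €6,725.60 + 37.64% × (€53,186.00 − €30,400.00) = €6,725.60 + 37.64% × €22,786.00 = €15,302.25
Supplemental (19.6% flat on bonus): 19.6% × €8,000.00 = €1,568.00
Total territorial income tax: €15,302.25 + €1,568.00 = €16,870.25

€16,870.25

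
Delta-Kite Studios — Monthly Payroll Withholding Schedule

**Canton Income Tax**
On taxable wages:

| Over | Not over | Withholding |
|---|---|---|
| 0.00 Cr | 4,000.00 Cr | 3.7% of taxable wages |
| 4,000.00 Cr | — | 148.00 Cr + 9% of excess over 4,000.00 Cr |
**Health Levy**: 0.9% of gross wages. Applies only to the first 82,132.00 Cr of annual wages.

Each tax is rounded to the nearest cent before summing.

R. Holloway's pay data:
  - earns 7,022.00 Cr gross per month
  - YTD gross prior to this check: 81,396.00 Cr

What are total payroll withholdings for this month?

426.60 Cr

Canton Income Tax: taxable = 7,022.00 Cr
  148.00 Cr + 9% × (7,022.00 Cr − 4,000.00 Cr) = 148.00 Cr + 9% × 3,022.00 Cr = 419.98 Cr
Health Levy: cap 82,132.00 Cr − YTD 81,396.00 Cr = 736.00 Cr subject; 0.9% × 736.00 Cr = 6.62 Cr
Total: 419.98 Cr + 6.62 Cr = 426.60 Cr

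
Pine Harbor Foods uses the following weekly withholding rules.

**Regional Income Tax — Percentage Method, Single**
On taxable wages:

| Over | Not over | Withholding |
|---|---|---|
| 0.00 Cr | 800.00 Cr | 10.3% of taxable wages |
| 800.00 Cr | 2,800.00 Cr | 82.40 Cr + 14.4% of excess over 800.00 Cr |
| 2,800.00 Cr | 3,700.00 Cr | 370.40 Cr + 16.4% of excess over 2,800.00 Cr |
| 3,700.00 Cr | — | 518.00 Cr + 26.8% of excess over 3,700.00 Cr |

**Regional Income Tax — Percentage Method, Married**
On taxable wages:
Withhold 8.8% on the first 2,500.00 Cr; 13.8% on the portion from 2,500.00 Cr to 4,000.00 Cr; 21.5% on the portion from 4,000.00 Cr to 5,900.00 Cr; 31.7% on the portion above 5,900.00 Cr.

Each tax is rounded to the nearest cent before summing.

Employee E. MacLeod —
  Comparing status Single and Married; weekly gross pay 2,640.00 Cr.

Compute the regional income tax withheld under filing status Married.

Regional Income Tax (Married): taxable = 2,640.00 Cr
  220.00 Cr + 13.8% × (2,640.00 Cr − 2,500.00 Cr) = 220.00 Cr + 13.8% × 140.00 Cr = 239.32 Cr

239.32 Cr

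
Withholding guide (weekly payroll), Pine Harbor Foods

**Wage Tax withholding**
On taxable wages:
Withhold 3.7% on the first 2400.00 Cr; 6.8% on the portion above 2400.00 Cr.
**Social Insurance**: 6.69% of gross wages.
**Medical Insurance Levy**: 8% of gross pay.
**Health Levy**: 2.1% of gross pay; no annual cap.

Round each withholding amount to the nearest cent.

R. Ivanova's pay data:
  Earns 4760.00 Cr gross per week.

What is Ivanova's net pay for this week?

Wage Tax: taxable = 4760.00 Cr
  88.80 Cr + 6.8% × (4760.00 Cr − 2400.00 Cr) = 88.80 Cr + 6.8% × 2360.00 Cr = 249.28 Cr
Social Insurance: 6.69% × 4760.00 Cr = 318.44 Cr
Medical Insurance Levy: 8% × 4760.00 Cr = 380.80 Cr
Health Levy: 2.1% × 4760.00 Cr = 99.96 Cr
Total withheld: 249.28 Cr + 318.44 Cr + 380.80 Cr + 99.96 Cr = 1048.48 Cr
Net pay: 4760.00 Cr − 1048.48 Cr = 3711.52 Cr

3711.52 Cr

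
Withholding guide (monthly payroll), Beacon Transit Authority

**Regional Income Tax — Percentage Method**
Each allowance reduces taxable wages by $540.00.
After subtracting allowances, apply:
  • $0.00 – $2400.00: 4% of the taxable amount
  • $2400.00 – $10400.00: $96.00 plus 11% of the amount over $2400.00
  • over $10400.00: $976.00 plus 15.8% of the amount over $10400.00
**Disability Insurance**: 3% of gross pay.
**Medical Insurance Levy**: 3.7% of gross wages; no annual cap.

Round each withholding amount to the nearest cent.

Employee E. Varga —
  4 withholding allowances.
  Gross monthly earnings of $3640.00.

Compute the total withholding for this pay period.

$303.08

Regional Income Tax: taxable = $3640.00 − 4×$540.00 = $1480.00
  4% × $1480.00 = $59.20
Disability Insurance: 3% × $3640.00 = $109.20
Medical Insurance Levy: 3.7% × $3640.00 = $134.68
Total: $59.20 + $109.20 + $134.68 = $303.08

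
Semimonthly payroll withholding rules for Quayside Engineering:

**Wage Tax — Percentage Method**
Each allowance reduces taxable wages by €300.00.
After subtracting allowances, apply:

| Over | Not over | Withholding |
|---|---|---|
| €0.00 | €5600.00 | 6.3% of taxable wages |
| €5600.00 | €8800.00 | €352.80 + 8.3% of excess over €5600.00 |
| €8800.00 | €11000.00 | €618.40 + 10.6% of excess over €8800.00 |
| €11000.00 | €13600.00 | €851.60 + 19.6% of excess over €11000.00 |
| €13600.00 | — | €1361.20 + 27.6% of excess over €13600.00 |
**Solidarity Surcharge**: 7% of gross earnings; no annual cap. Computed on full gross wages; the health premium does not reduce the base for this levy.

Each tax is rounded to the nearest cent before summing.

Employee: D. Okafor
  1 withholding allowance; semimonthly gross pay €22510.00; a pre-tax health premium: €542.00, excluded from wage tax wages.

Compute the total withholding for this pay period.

€5163.67

Wage Tax: taxable = €22510.00 − €542.00 − 1×€300.00 = €21668.00
  €1361.20 + 27.6% × (€21668.00 − €13600.00) = €1361.20 + 27.6% × €8068.00 = €3587.97
Solidarity Surcharge: 7% × €22510.00 = €1575.70
Total: €3587.97 + €1575.70 = €5163.67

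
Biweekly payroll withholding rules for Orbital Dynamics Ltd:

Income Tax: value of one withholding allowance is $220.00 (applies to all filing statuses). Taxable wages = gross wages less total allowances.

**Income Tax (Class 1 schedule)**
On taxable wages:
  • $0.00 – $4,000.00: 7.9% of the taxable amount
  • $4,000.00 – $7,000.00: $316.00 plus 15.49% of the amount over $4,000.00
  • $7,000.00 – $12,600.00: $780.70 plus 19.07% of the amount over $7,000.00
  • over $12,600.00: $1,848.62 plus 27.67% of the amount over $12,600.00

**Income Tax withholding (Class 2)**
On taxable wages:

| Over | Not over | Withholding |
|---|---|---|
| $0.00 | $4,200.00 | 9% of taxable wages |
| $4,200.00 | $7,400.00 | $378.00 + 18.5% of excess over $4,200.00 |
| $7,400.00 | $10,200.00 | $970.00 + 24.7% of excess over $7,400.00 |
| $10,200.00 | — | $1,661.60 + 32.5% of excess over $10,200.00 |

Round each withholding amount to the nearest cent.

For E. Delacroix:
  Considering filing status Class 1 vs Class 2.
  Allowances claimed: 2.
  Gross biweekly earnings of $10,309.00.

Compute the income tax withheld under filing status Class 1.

Income Tax (Class 1): taxable = $10,309.00 − 2×$220.00 = $9,869.00
  $780.70 + 19.07% × ($9,869.00 − $7,000.00) = $780.70 + 19.07% × $2,869.00 = $1,327.82

$1,327.82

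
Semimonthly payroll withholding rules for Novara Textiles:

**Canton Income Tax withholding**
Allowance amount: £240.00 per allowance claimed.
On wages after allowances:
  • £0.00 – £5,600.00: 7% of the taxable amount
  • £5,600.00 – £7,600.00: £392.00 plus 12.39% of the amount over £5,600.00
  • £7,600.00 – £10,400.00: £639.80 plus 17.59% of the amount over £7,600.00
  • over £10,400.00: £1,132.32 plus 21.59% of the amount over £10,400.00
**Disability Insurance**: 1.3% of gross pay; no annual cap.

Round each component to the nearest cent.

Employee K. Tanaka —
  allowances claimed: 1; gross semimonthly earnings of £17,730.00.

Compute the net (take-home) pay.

Canton Income Tax: taxable = £17,730.00 − 1×£240.00 = £17,490.00
  £1,132.32 + 21.59% × (£17,490.00 − £10,400.00) = £1,132.32 + 21.59% × £7,090.00 = £2,663.05
Disability Insurance: 1.3% × £17,730.00 = £230.49
Total withheld: £2,663.05 + £230.49 = £2,893.54
Net pay: £17,730.00 − £2,893.54 = £14,836.46

£14,836.46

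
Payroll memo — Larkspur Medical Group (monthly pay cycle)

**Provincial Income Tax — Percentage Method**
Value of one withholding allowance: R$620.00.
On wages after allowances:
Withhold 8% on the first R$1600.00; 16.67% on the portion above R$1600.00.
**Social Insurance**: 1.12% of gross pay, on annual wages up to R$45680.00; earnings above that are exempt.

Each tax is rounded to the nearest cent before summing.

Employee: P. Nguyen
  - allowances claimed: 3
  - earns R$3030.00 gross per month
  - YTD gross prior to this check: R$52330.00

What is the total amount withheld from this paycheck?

R$93.60

Provincial Income Tax: taxable = R$3030.00 − 3×R$620.00 = R$1170.00
  8% × R$1170.00 = R$93.60
Social Insurance: YTD R$52330.00 ≥ cap R$45680.00 → R$0.00
Total: R$93.60 + R$0.00 = R$93.60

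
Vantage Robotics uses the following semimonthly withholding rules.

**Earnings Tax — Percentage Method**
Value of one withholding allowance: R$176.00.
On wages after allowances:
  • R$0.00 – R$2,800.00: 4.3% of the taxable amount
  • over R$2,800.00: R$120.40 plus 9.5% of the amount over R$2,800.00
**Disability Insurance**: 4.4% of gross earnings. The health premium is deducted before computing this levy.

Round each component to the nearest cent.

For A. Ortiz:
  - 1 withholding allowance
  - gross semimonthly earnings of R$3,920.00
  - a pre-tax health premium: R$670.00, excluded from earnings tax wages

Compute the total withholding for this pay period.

Earnings Tax: taxable = R$3,920.00 − R$670.00 − 1×R$176.00 = R$3,074.00
  R$120.40 + 9.5% × (R$3,074.00 − R$2,800.00) = R$120.40 + 9.5% × R$274.00 = R$146.43
Disability Insurance: 4.4% × R$3,250.00 = R$143.00
Total: R$146.43 + R$143.00 = R$289.43

R$289.43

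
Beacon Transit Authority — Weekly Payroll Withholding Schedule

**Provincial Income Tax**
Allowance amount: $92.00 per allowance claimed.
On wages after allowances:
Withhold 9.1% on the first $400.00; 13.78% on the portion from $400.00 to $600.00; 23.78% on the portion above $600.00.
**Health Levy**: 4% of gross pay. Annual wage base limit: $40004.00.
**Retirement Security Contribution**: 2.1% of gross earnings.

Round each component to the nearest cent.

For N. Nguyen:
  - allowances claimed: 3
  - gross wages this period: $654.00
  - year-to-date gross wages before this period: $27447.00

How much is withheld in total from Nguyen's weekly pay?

$74.29

Provincial Income Tax: taxable = $654.00 − 3×$92.00 = $378.00
  9.1% × $378.00 = $34.40
Health Levy: 4% × $654.00 = $26.16
Retirement Security Contribution: 2.1% × $654.00 = $13.73
Total: $34.40 + $26.16 + $13.73 = $74.29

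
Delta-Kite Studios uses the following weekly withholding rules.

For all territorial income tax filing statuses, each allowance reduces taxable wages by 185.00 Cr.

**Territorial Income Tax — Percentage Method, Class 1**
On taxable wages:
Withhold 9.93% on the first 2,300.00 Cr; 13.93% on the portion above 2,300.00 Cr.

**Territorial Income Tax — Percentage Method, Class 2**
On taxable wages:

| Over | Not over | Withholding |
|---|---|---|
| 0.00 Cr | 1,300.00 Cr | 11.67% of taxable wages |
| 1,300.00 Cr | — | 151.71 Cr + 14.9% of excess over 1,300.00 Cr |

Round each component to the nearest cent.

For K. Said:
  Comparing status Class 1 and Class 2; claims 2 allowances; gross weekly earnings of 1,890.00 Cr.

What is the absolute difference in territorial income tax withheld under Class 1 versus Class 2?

Territorial Income Tax (Class 1): taxable = 1,890.00 Cr − 2×185.00 Cr = 1,520.00 Cr
  9.93% × 1,520.00 Cr = 150.94 Cr
Territorial Income Tax (Class 2): taxable = 1,890.00 Cr − 2×185.00 Cr = 1,520.00 Cr
  151.71 Cr + 14.9% × (1,520.00 Cr − 1,300.00 Cr) = 151.71 Cr + 14.9% × 220.00 Cr = 184.49 Cr
Difference: |150.94 Cr − 184.49 Cr| = 33.55 Cr (higher under Class 2)

33.55 Cr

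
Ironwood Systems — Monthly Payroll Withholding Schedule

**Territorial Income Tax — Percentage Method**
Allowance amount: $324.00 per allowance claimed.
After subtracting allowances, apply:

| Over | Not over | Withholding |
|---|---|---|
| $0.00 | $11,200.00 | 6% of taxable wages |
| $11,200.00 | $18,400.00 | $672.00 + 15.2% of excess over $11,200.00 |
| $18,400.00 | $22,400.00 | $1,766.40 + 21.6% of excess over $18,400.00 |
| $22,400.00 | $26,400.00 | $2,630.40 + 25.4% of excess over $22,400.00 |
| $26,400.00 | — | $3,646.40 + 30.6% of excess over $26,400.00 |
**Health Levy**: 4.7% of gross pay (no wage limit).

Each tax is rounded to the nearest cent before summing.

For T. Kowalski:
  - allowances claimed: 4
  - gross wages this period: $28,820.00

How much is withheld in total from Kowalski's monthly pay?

$5,344.88

Territorial Income Tax: taxable = $28,820.00 − 4×$324.00 = $27,524.00
  $3,646.40 + 30.6% × ($27,524.00 − $26,400.00) = $3,646.40 + 30.6% × $1,124.00 = $3,990.34
Health Levy: 4.7% × $28,820.00 = $1,354.54
Total: $3,990.34 + $1,354.54 = $5,344.88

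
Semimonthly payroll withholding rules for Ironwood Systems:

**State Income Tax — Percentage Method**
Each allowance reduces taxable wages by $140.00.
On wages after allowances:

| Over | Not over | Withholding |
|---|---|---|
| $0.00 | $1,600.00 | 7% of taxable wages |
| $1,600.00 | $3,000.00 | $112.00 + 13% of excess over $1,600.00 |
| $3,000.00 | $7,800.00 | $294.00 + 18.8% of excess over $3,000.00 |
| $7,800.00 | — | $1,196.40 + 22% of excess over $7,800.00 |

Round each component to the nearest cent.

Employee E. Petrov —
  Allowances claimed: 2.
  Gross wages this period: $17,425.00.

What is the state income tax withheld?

State Income Tax: taxable = $17,425.00 − 2×$140.00 = $17,145.00
  $1,196.40 + 22% × ($17,145.00 − $7,800.00) = $1,196.40 + 22% × $9,345.00 = $3,252.30

$3,252.30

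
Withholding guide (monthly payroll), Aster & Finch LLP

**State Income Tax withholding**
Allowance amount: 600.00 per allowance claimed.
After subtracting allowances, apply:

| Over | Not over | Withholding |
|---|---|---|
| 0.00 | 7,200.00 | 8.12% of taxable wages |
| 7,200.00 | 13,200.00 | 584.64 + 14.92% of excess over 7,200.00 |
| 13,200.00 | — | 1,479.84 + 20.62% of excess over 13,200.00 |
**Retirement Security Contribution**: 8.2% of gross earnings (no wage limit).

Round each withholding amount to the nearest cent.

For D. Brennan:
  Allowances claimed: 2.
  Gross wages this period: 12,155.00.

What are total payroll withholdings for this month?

2,141.60

State Income Tax: taxable = 12,155.00 − 2×600.00 = 10,955.00
  584.64 + 14.92% × (10,955.00 − 7,200.00) = 584.64 + 14.92% × 3,755.00 = 1,144.89
Retirement Security Contribution: 8.2% × 12,155.00 = 996.71
Total: 1,144.89 + 996.71 = 2,141.60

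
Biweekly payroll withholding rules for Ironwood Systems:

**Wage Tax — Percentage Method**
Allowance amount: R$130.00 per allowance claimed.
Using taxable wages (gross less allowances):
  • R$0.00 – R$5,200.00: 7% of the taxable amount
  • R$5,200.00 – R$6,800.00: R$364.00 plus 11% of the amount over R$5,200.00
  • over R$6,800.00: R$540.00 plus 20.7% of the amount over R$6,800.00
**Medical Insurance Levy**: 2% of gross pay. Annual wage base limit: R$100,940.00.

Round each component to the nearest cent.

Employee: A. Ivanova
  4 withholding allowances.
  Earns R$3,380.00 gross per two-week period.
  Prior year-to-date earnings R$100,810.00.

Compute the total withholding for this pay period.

R$202.80

Wage Tax: taxable = R$3,380.00 − 4×R$130.00 = R$2,860.00
  7% × R$2,860.00 = R$200.20
Medical Insurance Levy: cap R$100,940.00 − YTD R$100,810.00 = R$130.00 subject; 2% × R$130.00 = R$2.60
Total: R$200.20 + R$2.60 = R$202.80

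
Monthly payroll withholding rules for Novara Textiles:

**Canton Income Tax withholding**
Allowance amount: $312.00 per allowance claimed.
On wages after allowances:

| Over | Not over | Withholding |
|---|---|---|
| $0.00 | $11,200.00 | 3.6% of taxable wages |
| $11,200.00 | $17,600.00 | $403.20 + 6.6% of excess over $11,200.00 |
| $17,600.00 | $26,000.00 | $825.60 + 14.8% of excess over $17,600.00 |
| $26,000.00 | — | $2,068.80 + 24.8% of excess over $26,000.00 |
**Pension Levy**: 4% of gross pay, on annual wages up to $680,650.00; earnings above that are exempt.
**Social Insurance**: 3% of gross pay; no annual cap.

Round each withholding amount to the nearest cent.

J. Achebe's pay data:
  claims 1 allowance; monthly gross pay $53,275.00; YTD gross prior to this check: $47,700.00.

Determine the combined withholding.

Canton Income Tax: taxable = $53,275.00 − 1×$312.00 = $52,963.00
  $2,068.80 + 24.8% × ($52,963.00 − $26,000.00) = $2,068.80 + 24.8% × $26,963.00 = $8,755.62
Pension Levy: 4% × $53,275.00 = $2,131.00
Social Insurance: 3% × $53,275.00 = $1,598.25
Total: $8,755.62 + $2,131.00 + $1,598.25 = $12,484.87

$12,484.87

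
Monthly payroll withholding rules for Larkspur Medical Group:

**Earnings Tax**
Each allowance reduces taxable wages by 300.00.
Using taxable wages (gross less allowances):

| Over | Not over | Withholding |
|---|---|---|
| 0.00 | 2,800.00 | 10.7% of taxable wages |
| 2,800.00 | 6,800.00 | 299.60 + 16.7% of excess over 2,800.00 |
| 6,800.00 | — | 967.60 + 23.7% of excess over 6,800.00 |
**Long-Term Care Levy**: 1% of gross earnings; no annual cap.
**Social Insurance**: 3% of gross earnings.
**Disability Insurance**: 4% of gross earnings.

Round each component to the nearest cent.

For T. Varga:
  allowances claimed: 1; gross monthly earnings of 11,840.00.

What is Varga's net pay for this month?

Earnings Tax: taxable = 11,840.00 − 1×300.00 = 11,540.00
  967.60 + 23.7% × (11,540.00 − 6,800.00) = 967.60 + 23.7% × 4,740.00 = 2,090.98
Long-Term Care Levy: 1% × 11,840.00 = 118.40
Social Insurance: 3% × 11,840.00 = 355.20
Disability Insurance: 4% × 11,840.00 = 473.60
Total withheld: 2,090.98 + 118.40 + 355.20 + 473.60 = 3,038.18
Net pay: 11,840.00 − 3,038.18 = 8,801.82

8,801.82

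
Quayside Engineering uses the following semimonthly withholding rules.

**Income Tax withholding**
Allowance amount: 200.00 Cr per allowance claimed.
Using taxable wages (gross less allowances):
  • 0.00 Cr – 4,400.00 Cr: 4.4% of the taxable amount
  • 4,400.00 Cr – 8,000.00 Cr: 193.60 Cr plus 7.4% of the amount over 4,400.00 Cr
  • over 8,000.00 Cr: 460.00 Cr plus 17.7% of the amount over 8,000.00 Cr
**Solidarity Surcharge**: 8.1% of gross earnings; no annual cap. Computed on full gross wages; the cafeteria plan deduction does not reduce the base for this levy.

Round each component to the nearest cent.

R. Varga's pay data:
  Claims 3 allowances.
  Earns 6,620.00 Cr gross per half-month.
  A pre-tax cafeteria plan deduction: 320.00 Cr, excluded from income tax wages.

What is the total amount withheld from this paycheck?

Income Tax: taxable = 6,620.00 Cr − 320.00 Cr − 3×200.00 Cr = 5,700.00 Cr
  193.60 Cr + 7.4% × (5,700.00 Cr − 4,400.00 Cr) = 193.60 Cr + 7.4% × 1,300.00 Cr = 289.80 Cr
Solidarity Surcharge: 8.1% × 6,620.00 Cr = 536.22 Cr
Total: 289.80 Cr + 536.22 Cr = 826.02 Cr

826.02 Cr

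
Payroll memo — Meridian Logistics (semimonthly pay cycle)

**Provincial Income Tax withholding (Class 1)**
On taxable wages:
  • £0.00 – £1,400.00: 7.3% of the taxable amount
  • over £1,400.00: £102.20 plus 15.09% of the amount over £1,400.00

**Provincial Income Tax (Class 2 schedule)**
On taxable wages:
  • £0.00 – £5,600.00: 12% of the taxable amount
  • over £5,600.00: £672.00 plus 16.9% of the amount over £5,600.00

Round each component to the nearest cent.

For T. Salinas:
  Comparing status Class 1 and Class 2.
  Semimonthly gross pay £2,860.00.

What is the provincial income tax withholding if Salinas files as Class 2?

£343.20

Provincial Income Tax (Class 2): taxable = £2,860.00
  12% × £2,860.00 = £343.20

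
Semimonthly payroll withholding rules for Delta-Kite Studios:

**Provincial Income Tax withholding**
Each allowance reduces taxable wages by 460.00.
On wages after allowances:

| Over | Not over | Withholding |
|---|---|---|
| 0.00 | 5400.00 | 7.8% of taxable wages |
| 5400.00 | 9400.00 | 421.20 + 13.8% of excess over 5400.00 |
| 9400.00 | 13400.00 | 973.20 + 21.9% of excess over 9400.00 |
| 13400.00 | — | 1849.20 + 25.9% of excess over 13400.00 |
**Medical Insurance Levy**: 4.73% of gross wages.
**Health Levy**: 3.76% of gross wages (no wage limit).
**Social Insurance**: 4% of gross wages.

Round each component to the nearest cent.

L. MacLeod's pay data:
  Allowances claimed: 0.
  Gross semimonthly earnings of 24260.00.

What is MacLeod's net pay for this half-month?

Provincial Income Tax: taxable = 24260.00
  1849.20 + 25.9% × (24260.00 − 13400.00) = 1849.20 + 25.9% × 10860.00 = 4661.94
Medical Insurance Levy: 4.73% × 24260.00 = 1147.50
Health Levy: 3.76% × 24260.00 = 912.18
Social Insurance: 4% × 24260.00 = 970.40
Total withheld: 4661.94 + 1147.50 + 912.18 + 970.40 = 7692.02
Net pay: 24260.00 − 7692.02 = 16567.98

16567.98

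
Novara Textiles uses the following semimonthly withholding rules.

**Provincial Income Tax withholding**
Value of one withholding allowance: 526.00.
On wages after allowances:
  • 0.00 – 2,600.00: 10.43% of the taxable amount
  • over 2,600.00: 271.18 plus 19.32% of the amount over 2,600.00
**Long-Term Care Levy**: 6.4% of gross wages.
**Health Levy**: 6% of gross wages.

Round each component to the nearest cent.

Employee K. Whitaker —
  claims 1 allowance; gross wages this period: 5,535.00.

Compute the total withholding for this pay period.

Provincial Income Tax: taxable = 5,535.00 − 1×526.00 = 5,009.00
  271.18 + 19.32% × (5,009.00 − 2,600.00) = 271.18 + 19.32% × 2,409.00 = 736.60
Long-Term Care Levy: 6.4% × 5,535.00 = 354.24
Health Levy: 6% × 5,535.00 = 332.10
Total: 736.60 + 354.24 + 332.10 = 1,422.94

1,422.94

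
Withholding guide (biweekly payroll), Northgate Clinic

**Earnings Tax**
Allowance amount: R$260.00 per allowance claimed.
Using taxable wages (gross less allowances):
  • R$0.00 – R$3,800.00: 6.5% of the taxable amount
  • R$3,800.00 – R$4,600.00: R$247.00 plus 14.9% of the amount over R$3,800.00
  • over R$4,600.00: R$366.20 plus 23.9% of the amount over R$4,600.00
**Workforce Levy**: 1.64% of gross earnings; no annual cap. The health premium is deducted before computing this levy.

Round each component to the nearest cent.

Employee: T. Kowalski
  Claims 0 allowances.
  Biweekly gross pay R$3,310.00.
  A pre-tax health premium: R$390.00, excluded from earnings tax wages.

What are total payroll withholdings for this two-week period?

Earnings Tax: taxable = R$3,310.00 − R$390.00 = R$2,920.00
  6.5% × R$2,920.00 = R$189.80
Workforce Levy: 1.64% × R$2,920.00 = R$47.89
Total: R$189.80 + R$47.89 = R$237.69

R$237.69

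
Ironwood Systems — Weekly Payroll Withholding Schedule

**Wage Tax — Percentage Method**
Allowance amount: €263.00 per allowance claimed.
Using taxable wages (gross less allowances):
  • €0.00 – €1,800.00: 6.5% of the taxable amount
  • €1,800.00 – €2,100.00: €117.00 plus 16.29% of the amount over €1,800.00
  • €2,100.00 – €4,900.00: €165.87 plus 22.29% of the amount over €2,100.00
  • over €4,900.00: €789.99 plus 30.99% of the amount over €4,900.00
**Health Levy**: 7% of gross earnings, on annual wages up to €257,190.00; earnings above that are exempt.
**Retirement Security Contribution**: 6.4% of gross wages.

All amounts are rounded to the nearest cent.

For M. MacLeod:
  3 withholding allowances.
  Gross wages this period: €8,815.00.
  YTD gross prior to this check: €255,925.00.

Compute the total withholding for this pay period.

Wage Tax: taxable = €8,815.00 − 3×€263.00 = €8,026.00
  €789.99 + 30.99% × (€8,026.00 − €4,900.00) = €789.99 + 30.99% × €3,126.00 = €1,758.74
Health Levy: cap €257,190.00 − YTD €255,925.00 = €1,265.00 subject; 7% × €1,265.00 = €88.55
Retirement Security Contribution: 6.4% × €8,815.00 = €564.16
Total: €1,758.74 + €88.55 + €564.16 = €2,411.45

€2,411.45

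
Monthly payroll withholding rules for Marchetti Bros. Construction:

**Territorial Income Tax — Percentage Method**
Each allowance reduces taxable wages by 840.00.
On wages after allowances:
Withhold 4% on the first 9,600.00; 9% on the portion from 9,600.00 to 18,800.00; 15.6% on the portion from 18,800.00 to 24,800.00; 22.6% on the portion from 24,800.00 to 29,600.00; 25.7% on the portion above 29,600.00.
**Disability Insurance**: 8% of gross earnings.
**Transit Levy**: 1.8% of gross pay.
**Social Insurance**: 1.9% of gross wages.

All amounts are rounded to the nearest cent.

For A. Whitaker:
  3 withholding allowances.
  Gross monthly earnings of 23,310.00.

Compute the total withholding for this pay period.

4,249.71

Territorial Income Tax: taxable = 23,310.00 − 3×840.00 = 20,790.00
  1,212.00 + 15.6% × (20,790.00 − 18,800.00) = 1,212.00 + 15.6% × 1,990.00 = 1,522.44
Disability Insurance: 8% × 23,310.00 = 1,864.80
Transit Levy: 1.8% × 23,310.00 = 419.58
Social Insurance: 1.9% × 23,310.00 = 442.89
Total: 1,522.44 + 1,864.80 + 419.58 + 442.89 = 4,249.71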